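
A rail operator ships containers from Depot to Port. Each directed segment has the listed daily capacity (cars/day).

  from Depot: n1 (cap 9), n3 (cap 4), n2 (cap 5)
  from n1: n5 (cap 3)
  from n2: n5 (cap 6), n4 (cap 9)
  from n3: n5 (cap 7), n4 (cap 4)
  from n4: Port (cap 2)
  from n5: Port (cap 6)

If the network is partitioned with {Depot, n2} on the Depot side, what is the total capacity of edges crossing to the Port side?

Edges leaving {Depot, n2}: Depot→n1 (9), Depot→n3 (4), n2→n4 (9), n2→n5 (6).
Cut capacity = 9 + 4 + 9 + 6 = 28.

28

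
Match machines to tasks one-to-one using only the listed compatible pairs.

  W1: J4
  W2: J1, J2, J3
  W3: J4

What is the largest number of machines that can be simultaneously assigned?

2

Unit-capacity flow: source→left, listed edges, right→sink; max matching = max flow.
Augmenting path W1→J4 (+1); matched 1.
Augmenting path W2→J1 (+1); matched 2.
No augmenting path remains; maximum matching = 2.
König certificate: {W2, J4} is a vertex cover of size 2 (every listed pair touches it), so no matching can be larger.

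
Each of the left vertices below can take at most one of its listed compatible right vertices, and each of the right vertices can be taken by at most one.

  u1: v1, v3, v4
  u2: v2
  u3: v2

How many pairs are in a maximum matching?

Unit-capacity flow: source→left, listed edges, right→sink; max matching = max flow.
Augmenting path u1→v1 (+1); matched 1.
Augmenting path u2→v2 (+1); matched 2.
No augmenting path remains; maximum matching = 2.
König certificate: {u1, v2} is a vertex cover of size 2 (every listed pair touches it), so no matching can be larger.

2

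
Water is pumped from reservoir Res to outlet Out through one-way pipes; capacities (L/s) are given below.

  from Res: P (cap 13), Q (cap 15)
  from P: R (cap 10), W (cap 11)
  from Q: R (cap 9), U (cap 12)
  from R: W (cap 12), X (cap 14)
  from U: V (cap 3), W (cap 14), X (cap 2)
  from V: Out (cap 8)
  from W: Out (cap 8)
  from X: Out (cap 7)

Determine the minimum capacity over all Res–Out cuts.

Augment Res→P→W→Out: bottleneck 8, flow now 8.
Augment Res→P→R→X→Out: bottleneck 5, flow now 13.
Augment Res→Q→R→X→Out: bottleneck 2, flow now 15.
Augment Res→Q→U→V→Out: bottleneck 3, flow now 18.
No augmenting path remains; maximum flow = 18.
By max-flow min-cut, the minimum cut capacity equals the max flow.
In the residual graph, reachable from Res: {Res, P, Q, R, U, W, X}.
Min-cut edges: U→V (3), W→Out (8), X→Out (7); capacity 3 + 8 + 7 = 18.

18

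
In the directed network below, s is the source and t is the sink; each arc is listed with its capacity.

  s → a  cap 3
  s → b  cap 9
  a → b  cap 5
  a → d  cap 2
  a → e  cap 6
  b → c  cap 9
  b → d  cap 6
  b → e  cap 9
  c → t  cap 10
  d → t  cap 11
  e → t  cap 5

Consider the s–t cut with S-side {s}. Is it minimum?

Given cut capacity: 3 + 9 = 12.
Augment s→a→d→t: bottleneck 2, flow now 2.
Augment s→a→e→t: bottleneck 1, flow now 3.
Augment s→b→c→t: bottleneck 9, flow now 12.
No augmenting path remains; maximum flow = 12.
Cut capacity 12 equals the max flow, so it is a minimum cut.

Yes — it is a minimum cut (capacity 12).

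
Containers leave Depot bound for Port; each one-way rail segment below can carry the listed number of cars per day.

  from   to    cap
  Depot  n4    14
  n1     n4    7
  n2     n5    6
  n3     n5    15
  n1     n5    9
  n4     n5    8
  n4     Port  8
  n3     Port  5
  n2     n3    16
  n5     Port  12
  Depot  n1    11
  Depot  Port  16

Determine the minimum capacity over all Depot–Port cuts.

36

Augment Depot→Port: bottleneck 16, flow now 16.
Augment Depot→n4→Port: bottleneck 8, flow now 24.
Augment Depot→n1→n5→Port: bottleneck 9, flow now 33.
Augment Depot→n4→n5→Port: bottleneck 3, flow now 36.
No augmenting path remains; maximum flow = 36.
By max-flow min-cut, the minimum cut capacity equals the max flow.
In the residual graph, reachable from Depot: {Depot, n1, n4, n5}.
Min-cut edges: Depot→Port (16), n4→Port (8), n5→Port (12); capacity 16 + 8 + 12 = 36.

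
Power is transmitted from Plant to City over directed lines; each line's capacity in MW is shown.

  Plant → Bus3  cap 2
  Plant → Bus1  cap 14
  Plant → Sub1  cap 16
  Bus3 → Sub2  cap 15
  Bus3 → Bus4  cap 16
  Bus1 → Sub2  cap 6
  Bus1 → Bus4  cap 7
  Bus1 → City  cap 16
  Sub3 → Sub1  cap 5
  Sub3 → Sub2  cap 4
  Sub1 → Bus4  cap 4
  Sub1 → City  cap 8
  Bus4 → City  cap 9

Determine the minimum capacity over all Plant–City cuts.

Augment Plant→Bus1→City: bottleneck 14, flow now 14.
Augment Plant→Sub1→City: bottleneck 8, flow now 22.
Augment Plant→Bus3→Bus4→City: bottleneck 2, flow now 24.
Augment Plant→Sub1→Bus4→City: bottleneck 4, flow now 28.
No augmenting path remains; maximum flow = 28.
By max-flow min-cut, the minimum cut capacity equals the max flow.
In the residual graph, reachable from Plant: {Plant, Sub1}.
Min-cut edges: Plant→Bus3 (2), Plant→Bus1 (14), Sub1→Bus4 (4), Sub1→City (8); capacity 2 + 14 + 4 + 8 = 28.

28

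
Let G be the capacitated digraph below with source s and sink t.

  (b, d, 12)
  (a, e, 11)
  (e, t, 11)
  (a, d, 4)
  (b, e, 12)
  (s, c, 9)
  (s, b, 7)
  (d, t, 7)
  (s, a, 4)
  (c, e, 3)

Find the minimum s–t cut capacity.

14

Augment s→a→d→t: bottleneck 4, flow now 4.
Augment s→b→d→t: bottleneck 3, flow now 7.
Augment s→b→e→t: bottleneck 4, flow now 11.
Augment s→c→e→t: bottleneck 3, flow now 14.
No augmenting path remains; maximum flow = 14.
By max-flow min-cut, the minimum cut capacity equals the max flow.
In the residual graph, reachable from s: {s, c}.
Min-cut edges: s→a (4), s→b (7), c→e (3); capacity 4 + 7 + 3 = 14.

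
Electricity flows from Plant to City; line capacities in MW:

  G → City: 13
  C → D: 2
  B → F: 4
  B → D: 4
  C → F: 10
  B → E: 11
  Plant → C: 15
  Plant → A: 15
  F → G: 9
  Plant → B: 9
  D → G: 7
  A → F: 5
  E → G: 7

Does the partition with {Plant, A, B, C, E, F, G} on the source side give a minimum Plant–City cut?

Given cut capacity: 4 + 2 + 13 = 19.
Augment Plant→A→F→G→City: bottleneck 5, flow now 5.
Augment Plant→B→D→G→City: bottleneck 4, flow now 9.
Augment Plant→B→E→G→City: bottleneck 4, flow now 13.
No augmenting path remains; maximum flow = 13.
In the residual graph, reachable from Plant: {Plant, A, B, C, D, E, F, G}.
Min-cut edges: G→City (13); capacity 13 = 13.
Cut capacity 19 exceeds the max flow 13, so it is not minimum.

No — its capacity is 19, but the minimum cut has capacity 13.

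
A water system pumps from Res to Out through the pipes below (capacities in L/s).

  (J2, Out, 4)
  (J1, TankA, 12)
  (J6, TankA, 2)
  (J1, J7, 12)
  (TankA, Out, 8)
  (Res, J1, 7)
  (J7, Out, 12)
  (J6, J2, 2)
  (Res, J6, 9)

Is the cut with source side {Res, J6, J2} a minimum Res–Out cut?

No — its capacity is 13, but the minimum cut has capacity 11.

Given cut capacity: 7 + 2 + 4 = 13.
Augment Res→J1→TankA→Out: bottleneck 7, flow now 7.
Augment Res→J6→TankA→Out: bottleneck 1, flow now 8.
Augment Res→J6→J2→Out: bottleneck 2, flow now 10.
Augment Res→J6→TankA→J1→J7→Out: bottleneck 1, flow now 11. (uses reverse residual edge)
No augmenting path remains; maximum flow = 11.
In the residual graph, reachable from Res: {Res, J6}.
Min-cut edges: Res→J1 (7), J6→TankA (2), J6→J2 (2); capacity 7 + 2 + 2 = 11.
Cut capacity 13 exceeds the max flow 11, so it is not minimum.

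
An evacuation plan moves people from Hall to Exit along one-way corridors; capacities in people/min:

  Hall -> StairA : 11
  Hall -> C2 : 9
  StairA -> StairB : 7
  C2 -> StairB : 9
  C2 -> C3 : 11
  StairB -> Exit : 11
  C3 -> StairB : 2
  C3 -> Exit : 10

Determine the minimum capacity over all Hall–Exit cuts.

Augment Hall→StairA→StairB→Exit: bottleneck 7, flow now 7.
Augment Hall→C2→StairB→Exit: bottleneck 4, flow now 11.
Augment Hall→C2→C3→Exit: bottleneck 5, flow now 16.
No augmenting path remains; maximum flow = 16.
By max-flow min-cut, the minimum cut capacity equals the max flow.
In the residual graph, reachable from Hall: {Hall, StairA}.
Min-cut edges: Hall→C2 (9), StairA→StairB (7); capacity 9 + 7 = 16.

16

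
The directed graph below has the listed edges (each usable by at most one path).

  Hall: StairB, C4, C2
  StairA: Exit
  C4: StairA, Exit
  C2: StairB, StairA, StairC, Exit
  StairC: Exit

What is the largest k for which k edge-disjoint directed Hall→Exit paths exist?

2

Assign every edge capacity 1; by Menger, the answer equals the max flow.
Path Hall→C2→Exit (+1); total 1.
Path Hall→C4→Exit (+1); total 2.
No residual Hall→Exit path; max flow = 2.
Certifying cut of size 2: {Hall→C2, Hall→C4}.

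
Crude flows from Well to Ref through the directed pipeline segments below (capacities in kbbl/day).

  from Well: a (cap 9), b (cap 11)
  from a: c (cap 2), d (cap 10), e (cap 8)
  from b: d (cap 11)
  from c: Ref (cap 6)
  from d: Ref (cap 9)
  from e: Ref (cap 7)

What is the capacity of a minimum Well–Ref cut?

Augment Well→a→c→Ref: bottleneck 2, flow now 2.
Augment Well→a→d→Ref: bottleneck 7, flow now 9.
Augment Well→b→d→Ref: bottleneck 2, flow now 11.
Augment Well→b→d→a→e→Ref: bottleneck 7, flow now 18. (uses reverse residual edge)
No augmenting path remains; maximum flow = 18.
By max-flow min-cut, the minimum cut capacity equals the max flow.
In the residual graph, reachable from Well: {Well, b, d}.
Min-cut edges: Well→a (9), d→Ref (9); capacity 9 + 9 = 18.

18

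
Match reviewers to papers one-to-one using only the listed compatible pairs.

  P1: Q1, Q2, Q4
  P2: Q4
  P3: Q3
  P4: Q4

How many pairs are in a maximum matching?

Unit-capacity flow: source→left, listed edges, right→sink; max matching = max flow.
Augmenting path P1→Q1 (+1); matched 1.
Augmenting path P2→Q4 (+1); matched 2.
Augmenting path P3→Q3 (+1); matched 3.
No augmenting path remains; maximum matching = 3.
König certificate: {P1, P3, Q4} is a vertex cover of size 3 (every listed pair touches it), so no matching can be larger.

3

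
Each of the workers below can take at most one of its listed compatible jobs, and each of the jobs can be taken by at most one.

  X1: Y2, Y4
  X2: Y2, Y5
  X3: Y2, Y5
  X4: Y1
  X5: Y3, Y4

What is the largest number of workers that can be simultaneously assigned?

Unit-capacity flow: source→left, listed edges, right→sink; max matching = max flow.
Augmenting path X1→Y2 (+1); matched 1.
Augmenting path X2→Y5 (+1); matched 2.
Augmenting path X4→Y1 (+1); matched 3.
Augmenting path X5→Y3 (+1); matched 4.
Augmenting path X3→Y2→X1→Y4 (+1); matched 5.
No augmenting path remains; maximum matching = 5.
König certificate: {X1, X2, X3, X4, X5} is a vertex cover of size 5 (every listed pair touches it), so no matching can be larger.

5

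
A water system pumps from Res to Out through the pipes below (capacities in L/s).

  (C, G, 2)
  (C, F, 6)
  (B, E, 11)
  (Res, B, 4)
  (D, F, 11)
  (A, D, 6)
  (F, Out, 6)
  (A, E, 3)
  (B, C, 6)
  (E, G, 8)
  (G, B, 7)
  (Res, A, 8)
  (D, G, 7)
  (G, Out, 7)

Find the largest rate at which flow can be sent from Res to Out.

12

Augment Res→A→D→F→Out: bottleneck 6, flow now 6.
Augment Res→A→E→G→Out: bottleneck 2, flow now 8.
Augment Res→B→C→G→Out: bottleneck 2, flow now 10.
Augment Res→B→E→G→Out: bottleneck 2, flow now 12.
No augmenting path remains; maximum flow = 12.
In the residual graph, reachable from Res: {Res}.
Min-cut edges: Res→A (8), Res→B (4); capacity 8 + 4 = 12.
This cut is saturated, so no flow can exceed 12.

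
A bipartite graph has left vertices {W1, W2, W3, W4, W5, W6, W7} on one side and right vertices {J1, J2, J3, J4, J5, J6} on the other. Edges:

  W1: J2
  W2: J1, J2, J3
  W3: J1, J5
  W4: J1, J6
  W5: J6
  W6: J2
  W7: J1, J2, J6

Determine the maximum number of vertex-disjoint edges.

Unit-capacity flow: source→left, listed edges, right→sink; max matching = max flow.
Augmenting path W1→J2 (+1); matched 1.
Augmenting path W2→J1 (+1); matched 2.
Augmenting path W3→J5 (+1); matched 3.
Augmenting path W4→J6 (+1); matched 4.
Augmenting path W7→J1→W2→J3 (+1); matched 5.
No augmenting path remains; maximum matching = 5.
König certificate: {W2, W3, J1, J2, J6} is a vertex cover of size 5 (every listed pair touches it), so no matching can be larger.

5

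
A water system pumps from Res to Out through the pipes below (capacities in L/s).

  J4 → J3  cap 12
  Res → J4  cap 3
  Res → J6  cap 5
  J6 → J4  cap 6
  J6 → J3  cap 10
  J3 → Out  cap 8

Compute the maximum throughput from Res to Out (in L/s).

Augment Res→J6→J3→Out: bottleneck 5, flow now 5.
Augment Res→J4→J3→Out: bottleneck 3, flow now 8.
No augmenting path remains; maximum flow = 8.
In the residual graph, reachable from Res: {Res}.
Min-cut edges: Res→J6 (5), Res→J4 (3); capacity 5 + 3 = 8.
This cut is saturated, so no flow can exceed 8.

8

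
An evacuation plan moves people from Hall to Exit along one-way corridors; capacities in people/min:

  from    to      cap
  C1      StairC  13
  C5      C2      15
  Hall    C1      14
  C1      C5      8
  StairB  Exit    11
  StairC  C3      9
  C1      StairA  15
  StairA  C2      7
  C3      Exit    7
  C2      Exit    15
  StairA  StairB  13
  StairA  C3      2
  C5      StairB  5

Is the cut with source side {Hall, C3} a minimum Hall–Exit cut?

No — its capacity is 21, but the minimum cut has capacity 14.

Given cut capacity: 14 + 7 = 21.
Augment Hall→C1→StairA→C3→Exit: bottleneck 2, flow now 2.
Augment Hall→C1→StairA→C2→Exit: bottleneck 7, flow now 9.
Augment Hall→C1→StairA→StairB→Exit: bottleneck 5, flow now 14.
No augmenting path remains; maximum flow = 14.
In the residual graph, reachable from Hall: {Hall}.
Min-cut edges: Hall→C1 (14); capacity 14 = 14.
Cut capacity 21 exceeds the max flow 14, so it is not minimum.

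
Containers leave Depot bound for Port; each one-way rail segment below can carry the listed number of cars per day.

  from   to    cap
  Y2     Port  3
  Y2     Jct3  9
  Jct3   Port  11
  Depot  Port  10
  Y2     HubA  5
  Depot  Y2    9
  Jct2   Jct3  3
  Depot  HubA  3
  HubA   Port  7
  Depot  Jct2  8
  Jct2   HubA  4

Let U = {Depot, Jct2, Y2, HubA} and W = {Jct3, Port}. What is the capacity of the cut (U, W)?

Edges leaving {Depot, Jct2, Y2, HubA}: Depot→Port (10), Jct2→Jct3 (3), Y2→Jct3 (9), Y2→Port (3), HubA→Port (7).
Cut capacity = 10 + 3 + 9 + 3 + 7 = 32.

32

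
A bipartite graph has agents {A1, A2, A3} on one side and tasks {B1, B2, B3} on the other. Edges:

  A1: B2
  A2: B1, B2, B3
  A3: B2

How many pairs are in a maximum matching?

2

Unit-capacity flow: source→left, listed edges, right→sink; max matching = max flow.
Augmenting path A1→B2 (+1); matched 1.
Augmenting path A2→B1 (+1); matched 2.
No augmenting path remains; maximum matching = 2.
König certificate: {A2, B2} is a vertex cover of size 2 (every listed pair touches it), so no matching can be larger.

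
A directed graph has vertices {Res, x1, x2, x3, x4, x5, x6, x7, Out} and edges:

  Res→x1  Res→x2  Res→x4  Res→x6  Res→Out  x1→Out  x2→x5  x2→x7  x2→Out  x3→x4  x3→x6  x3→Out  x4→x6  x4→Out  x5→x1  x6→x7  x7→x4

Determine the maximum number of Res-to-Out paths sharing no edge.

Assign every edge capacity 1; by Menger, the answer equals the max flow.
Path Res→Out (+1); total 1.
Path Res→x1→Out (+1); total 2.
Path Res→x2→Out (+1); total 3.
Path Res→x4→Out (+1); total 4.
No residual Res→Out path; max flow = 4.
Certifying cut of size 4: {Res→Out, Res→x1, Res→x2, x4→Out}.

4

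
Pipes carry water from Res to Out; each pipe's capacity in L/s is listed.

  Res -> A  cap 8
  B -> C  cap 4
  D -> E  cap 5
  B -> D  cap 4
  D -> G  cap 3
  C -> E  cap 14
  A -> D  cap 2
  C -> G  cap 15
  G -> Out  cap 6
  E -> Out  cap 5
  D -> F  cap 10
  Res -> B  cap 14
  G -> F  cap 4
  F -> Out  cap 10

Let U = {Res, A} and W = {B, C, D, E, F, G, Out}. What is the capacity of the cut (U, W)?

Edges leaving {Res, A}: Res→B (14), A→D (2).
Cut capacity = 14 + 2 = 16.

16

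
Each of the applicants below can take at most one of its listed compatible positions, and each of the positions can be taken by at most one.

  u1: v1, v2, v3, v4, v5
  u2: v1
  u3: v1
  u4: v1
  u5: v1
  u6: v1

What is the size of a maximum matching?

2

Unit-capacity flow: source→left, listed edges, right→sink; max matching = max flow.
Augmenting path u1→v1 (+1); matched 1.
Augmenting path u2→v1→u1→v2 (+1); matched 2.
No augmenting path remains; maximum matching = 2.
König certificate: {u1, v1} is a vertex cover of size 2 (every listed pair touches it), so no matching can be larger.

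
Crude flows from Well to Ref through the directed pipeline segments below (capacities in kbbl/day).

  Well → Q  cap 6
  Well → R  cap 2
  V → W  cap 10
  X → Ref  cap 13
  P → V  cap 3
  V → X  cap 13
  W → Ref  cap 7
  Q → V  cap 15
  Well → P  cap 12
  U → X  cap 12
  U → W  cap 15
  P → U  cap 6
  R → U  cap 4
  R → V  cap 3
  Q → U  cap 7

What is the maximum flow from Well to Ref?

17

Augment Well→P→U→W→Ref: bottleneck 6, flow now 6.
Augment Well→P→V→W→Ref: bottleneck 1, flow now 7.
Augment Well→P→V→X→Ref: bottleneck 2, flow now 9.
Augment Well→Q→U→X→Ref: bottleneck 6, flow now 15.
Augment Well→R→U→X→Ref: bottleneck 2, flow now 17.
No augmenting path remains; maximum flow = 17.
In the residual graph, reachable from Well: {Well, P}.
Min-cut edges: Well→Q (6), Well→R (2), P→U (6), P→V (3); capacity 6 + 2 + 6 + 3 = 17.
This cut is saturated, so no flow can exceed 17.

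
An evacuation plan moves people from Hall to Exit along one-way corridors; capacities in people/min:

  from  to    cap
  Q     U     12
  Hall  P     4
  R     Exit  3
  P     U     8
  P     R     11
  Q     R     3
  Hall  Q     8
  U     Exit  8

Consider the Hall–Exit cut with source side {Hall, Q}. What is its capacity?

19

Edges leaving {Hall, Q}: Hall→P (4), Q→R (3), Q→U (12).
Cut capacity = 4 + 3 + 12 = 19.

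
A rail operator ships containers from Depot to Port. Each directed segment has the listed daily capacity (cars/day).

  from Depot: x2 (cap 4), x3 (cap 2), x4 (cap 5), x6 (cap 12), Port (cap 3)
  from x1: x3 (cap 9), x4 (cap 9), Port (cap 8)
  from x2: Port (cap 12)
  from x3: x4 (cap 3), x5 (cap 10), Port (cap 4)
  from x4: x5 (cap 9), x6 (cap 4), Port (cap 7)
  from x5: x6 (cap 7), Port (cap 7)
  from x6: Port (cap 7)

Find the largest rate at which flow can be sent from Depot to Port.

21

Augment Depot→Port: bottleneck 3, flow now 3.
Augment Depot→x2→Port: bottleneck 4, flow now 7.
Augment Depot→x3→Port: bottleneck 2, flow now 9.
Augment Depot→x4→Port: bottleneck 5, flow now 14.
Augment Depot→x6→Port: bottleneck 7, flow now 21.
No augmenting path remains; maximum flow = 21.
In the residual graph, reachable from Depot: {Depot, x6}.
Min-cut edges: Depot→x2 (4), Depot→x3 (2), Depot→x4 (5), Depot→Port (3), x6→Port (7); capacity 4 + 2 + 5 + 3 + 7 = 21.
This cut is saturated, so no flow can exceed 21.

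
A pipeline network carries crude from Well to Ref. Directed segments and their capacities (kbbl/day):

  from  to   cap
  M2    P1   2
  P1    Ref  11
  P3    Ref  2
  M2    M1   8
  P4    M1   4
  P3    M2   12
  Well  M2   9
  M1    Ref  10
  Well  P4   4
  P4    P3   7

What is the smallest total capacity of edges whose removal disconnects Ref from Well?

13

Augment Well→M2→P1→Ref: bottleneck 2, flow now 2.
Augment Well→M2→M1→Ref: bottleneck 7, flow now 9.
Augment Well→P4→P3→Ref: bottleneck 2, flow now 11.
Augment Well→P4→M1→Ref: bottleneck 2, flow now 13.
No augmenting path remains; maximum flow = 13.
By max-flow min-cut, the minimum cut capacity equals the max flow.
In the residual graph, reachable from Well: {Well}.
Min-cut edges: Well→M2 (9), Well→P4 (4); capacity 9 + 4 = 13.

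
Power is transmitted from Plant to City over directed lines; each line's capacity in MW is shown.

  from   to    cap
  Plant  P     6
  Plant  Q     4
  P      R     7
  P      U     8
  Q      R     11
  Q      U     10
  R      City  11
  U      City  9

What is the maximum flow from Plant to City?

10

Augment Plant→P→R→City: bottleneck 6, flow now 6.
Augment Plant→Q→R→City: bottleneck 4, flow now 10.
No augmenting path remains; maximum flow = 10.
In the residual graph, reachable from Plant: {Plant}.
Min-cut edges: Plant→P (6), Plant→Q (4); capacity 6 + 4 = 10.
This cut is saturated, so no flow can exceed 10.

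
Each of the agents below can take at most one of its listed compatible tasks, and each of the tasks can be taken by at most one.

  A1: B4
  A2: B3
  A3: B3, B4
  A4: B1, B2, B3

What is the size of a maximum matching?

3

Unit-capacity flow: source→left, listed edges, right→sink; max matching = max flow.
Augmenting path A1→B4 (+1); matched 1.
Augmenting path A2→B3 (+1); matched 2.
Augmenting path A4→B1 (+1); matched 3.
No augmenting path remains; maximum matching = 3.
König certificate: {A4, B3, B4} is a vertex cover of size 3 (every listed pair touches it), so no matching can be larger.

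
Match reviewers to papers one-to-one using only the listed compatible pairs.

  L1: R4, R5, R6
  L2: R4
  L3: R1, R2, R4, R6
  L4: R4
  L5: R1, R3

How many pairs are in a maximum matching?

4

Unit-capacity flow: source→left, listed edges, right→sink; max matching = max flow.
Augmenting path L1→R4 (+1); matched 1.
Augmenting path L3→R1 (+1); matched 2.
Augmenting path L5→R3 (+1); matched 3.
Augmenting path L2→R4→L1→R5 (+1); matched 4.
No augmenting path remains; maximum matching = 4.
König certificate: {L1, L3, L5, R4} is a vertex cover of size 4 (every listed pair touches it), so no matching can be larger.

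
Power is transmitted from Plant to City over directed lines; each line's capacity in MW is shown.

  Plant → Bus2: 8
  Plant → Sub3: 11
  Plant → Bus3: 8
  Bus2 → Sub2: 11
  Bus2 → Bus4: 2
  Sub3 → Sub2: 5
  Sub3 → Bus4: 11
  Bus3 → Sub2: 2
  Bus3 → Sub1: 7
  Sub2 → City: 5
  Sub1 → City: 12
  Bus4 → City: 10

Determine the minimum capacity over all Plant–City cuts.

22

Augment Plant→Bus2→Sub2→City: bottleneck 5, flow now 5.
Augment Plant→Bus2→Bus4→City: bottleneck 2, flow now 7.
Augment Plant→Sub3→Bus4→City: bottleneck 8, flow now 15.
Augment Plant→Bus3→Sub1→City: bottleneck 7, flow now 22.
No augmenting path remains; maximum flow = 22.
By max-flow min-cut, the minimum cut capacity equals the max flow.
In the residual graph, reachable from Plant: {Plant, Bus2, Sub3, Bus3, Sub2, Bus4}.
Min-cut edges: Bus3→Sub1 (7), Sub2→City (5), Bus4→City (10); capacity 7 + 5 + 10 = 22.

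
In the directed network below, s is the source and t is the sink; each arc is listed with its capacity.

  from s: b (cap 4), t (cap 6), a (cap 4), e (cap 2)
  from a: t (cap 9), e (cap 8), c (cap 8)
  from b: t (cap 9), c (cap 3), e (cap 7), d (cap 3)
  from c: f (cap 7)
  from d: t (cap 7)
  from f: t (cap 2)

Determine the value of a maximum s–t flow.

Augment s→t: bottleneck 6, flow now 6.
Augment s→a→t: bottleneck 4, flow now 10.
Augment s→b→t: bottleneck 4, flow now 14.
No augmenting path remains; maximum flow = 14.
In the residual graph, reachable from s: {s, e}.
Min-cut edges: s→a (4), s→b (4), s→t (6); capacity 4 + 4 + 6 = 14.
This cut is saturated, so no flow can exceed 14.

14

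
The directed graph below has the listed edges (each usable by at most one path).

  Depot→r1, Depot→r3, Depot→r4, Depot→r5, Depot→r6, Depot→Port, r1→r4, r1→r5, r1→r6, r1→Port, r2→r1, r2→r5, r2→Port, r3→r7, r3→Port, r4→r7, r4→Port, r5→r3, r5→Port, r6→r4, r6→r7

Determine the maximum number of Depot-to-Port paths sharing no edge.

5

Assign every edge capacity 1; by Menger, the answer equals the max flow.
Path Depot→Port (+1); total 1.
Path Depot→r1→Port (+1); total 2.
Path Depot→r3→Port (+1); total 3.
Path Depot→r4→Port (+1); total 4.
Path Depot→r5→Port (+1); total 5.
No residual Depot→Port path; max flow = 5.
Certifying cut of size 5: {Depot→Port, Depot→r1, Depot→r3, Depot→r5, r4→Port}.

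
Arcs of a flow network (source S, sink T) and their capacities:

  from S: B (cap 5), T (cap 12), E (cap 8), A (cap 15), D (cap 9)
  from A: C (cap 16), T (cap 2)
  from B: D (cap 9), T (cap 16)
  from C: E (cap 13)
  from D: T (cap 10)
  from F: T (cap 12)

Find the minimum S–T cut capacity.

28

Augment S→T: bottleneck 12, flow now 12.
Augment S→A→T: bottleneck 2, flow now 14.
Augment S→B→T: bottleneck 5, flow now 19.
Augment S→D→T: bottleneck 9, flow now 28.
No augmenting path remains; maximum flow = 28.
By max-flow min-cut, the minimum cut capacity equals the max flow.
In the residual graph, reachable from S: {S, A, C, E}.
Min-cut edges: S→B (5), S→D (9), S→T (12), A→T (2); capacity 5 + 9 + 12 + 2 = 28.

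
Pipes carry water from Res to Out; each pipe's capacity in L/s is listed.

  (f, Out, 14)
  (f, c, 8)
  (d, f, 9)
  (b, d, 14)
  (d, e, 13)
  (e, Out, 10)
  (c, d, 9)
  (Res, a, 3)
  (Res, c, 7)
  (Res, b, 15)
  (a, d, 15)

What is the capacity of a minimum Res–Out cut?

Augment Res→a→d→e→Out: bottleneck 3, flow now 3.
Augment Res→b→d→e→Out: bottleneck 7, flow now 10.
Augment Res→b→d→f→Out: bottleneck 7, flow now 17.
Augment Res→c→d→f→Out: bottleneck 2, flow now 19.
No augmenting path remains; maximum flow = 19.
By max-flow min-cut, the minimum cut capacity equals the max flow.
In the residual graph, reachable from Res: {Res, a, b, c, d, e}.
Min-cut edges: d→f (9), e→Out (10); capacity 9 + 10 = 19.

19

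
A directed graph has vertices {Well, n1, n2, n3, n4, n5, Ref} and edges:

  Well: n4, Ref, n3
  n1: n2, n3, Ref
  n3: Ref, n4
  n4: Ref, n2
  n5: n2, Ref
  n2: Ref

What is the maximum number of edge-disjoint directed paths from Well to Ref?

Assign every edge capacity 1; by Menger, the answer equals the max flow.
Path Well→Ref (+1); total 1.
Path Well→n3→Ref (+1); total 2.
Path Well→n4→Ref (+1); total 3.
No residual Well→Ref path; max flow = 3.
Certifying cut of size 3: {Well→Ref, Well→n3, Well→n4}.

3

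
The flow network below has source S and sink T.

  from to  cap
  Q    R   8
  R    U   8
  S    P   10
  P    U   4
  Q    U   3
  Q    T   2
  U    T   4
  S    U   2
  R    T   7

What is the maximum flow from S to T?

4

Augment S→U→T: bottleneck 2, flow now 2.
Augment S→P→U→T: bottleneck 2, flow now 4.
No augmenting path remains; maximum flow = 4.
In the residual graph, reachable from S: {S, P, U}.
Min-cut edges: U→T (4); capacity 4 = 4.
This cut is saturated, so no flow can exceed 4.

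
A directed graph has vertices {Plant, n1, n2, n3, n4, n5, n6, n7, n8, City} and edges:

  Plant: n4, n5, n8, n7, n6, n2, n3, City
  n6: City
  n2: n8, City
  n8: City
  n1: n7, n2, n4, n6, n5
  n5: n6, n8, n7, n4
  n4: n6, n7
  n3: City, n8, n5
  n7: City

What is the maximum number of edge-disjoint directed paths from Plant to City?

6

Assign every edge capacity 1; by Menger, the answer equals the max flow.
Path Plant→City (+1); total 1.
Path Plant→n2→City (+1); total 2.
Path Plant→n3→City (+1); total 3.
Path Plant→n6→City (+1); total 4.
Path Plant→n7→City (+1); total 5.
Path Plant→n8→City (+1); total 6.
No residual Plant→City path; max flow = 6.
Certifying cut of size 6: {Plant→City, Plant→n2, Plant→n3, n6→City, n7→City, n8→City}.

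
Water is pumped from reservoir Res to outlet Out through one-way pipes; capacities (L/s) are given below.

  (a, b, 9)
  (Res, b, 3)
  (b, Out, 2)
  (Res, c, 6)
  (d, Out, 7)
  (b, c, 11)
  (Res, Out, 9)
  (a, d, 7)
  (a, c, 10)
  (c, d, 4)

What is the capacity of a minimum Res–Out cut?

15

Augment Res→Out: bottleneck 9, flow now 9.
Augment Res→b→Out: bottleneck 2, flow now 11.
Augment Res→c→d→Out: bottleneck 4, flow now 15.
No augmenting path remains; maximum flow = 15.
By max-flow min-cut, the minimum cut capacity equals the max flow.
In the residual graph, reachable from Res: {Res, b, c}.
Min-cut edges: Res→Out (9), b→Out (2), c→d (4); capacity 9 + 2 + 4 = 15.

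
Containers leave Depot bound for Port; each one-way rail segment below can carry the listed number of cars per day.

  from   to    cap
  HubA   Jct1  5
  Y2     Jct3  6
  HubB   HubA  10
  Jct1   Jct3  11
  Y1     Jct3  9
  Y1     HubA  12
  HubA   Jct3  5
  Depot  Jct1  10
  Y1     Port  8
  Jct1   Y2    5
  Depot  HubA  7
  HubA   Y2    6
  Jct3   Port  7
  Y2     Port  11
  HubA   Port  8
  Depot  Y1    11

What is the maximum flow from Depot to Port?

28

Augment Depot→Y1→Port: bottleneck 8, flow now 8.
Augment Depot→HubA→Port: bottleneck 7, flow now 15.
Augment Depot→Y1→HubA→Port: bottleneck 1, flow now 16.
Augment Depot→Y1→Jct3→Port: bottleneck 2, flow now 18.
Augment Depot→Jct1→Y2→Port: bottleneck 5, flow now 23.
Augment Depot→Jct1→Jct3→Port: bottleneck 5, flow now 28.
No augmenting path remains; maximum flow = 28.
In the residual graph, reachable from Depot: {Depot}.
Min-cut edges: Depot→Y1 (11), Depot→HubA (7), Depot→Jct1 (10); capacity 11 + 7 + 10 = 28.
This cut is saturated, so no flow can exceed 28.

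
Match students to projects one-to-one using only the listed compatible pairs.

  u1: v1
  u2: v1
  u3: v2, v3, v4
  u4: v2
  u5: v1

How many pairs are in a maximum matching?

Unit-capacity flow: source→left, listed edges, right→sink; max matching = max flow.
Augmenting path u1→v1 (+1); matched 1.
Augmenting path u3→v2 (+1); matched 2.
Augmenting path u4→v2→u3→v3 (+1); matched 3.
No augmenting path remains; maximum matching = 3.
König certificate: {u3, u4, v1} is a vertex cover of size 3 (every listed pair touches it), so no matching can be larger.

3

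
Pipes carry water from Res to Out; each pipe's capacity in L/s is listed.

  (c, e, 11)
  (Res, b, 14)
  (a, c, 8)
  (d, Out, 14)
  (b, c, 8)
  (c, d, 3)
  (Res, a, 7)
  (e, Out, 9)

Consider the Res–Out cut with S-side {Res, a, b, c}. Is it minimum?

No — its capacity is 14, but the minimum cut has capacity 12.

Given cut capacity: 3 + 11 = 14.
Augment Res→a→c→d→Out: bottleneck 3, flow now 3.
Augment Res→a→c→e→Out: bottleneck 4, flow now 7.
Augment Res→b→c→e→Out: bottleneck 5, flow now 12.
No augmenting path remains; maximum flow = 12.
In the residual graph, reachable from Res: {Res, a, b, c, e}.
Min-cut edges: c→d (3), e→Out (9); capacity 3 + 9 = 12.
Cut capacity 14 exceeds the max flow 12, so it is not minimum.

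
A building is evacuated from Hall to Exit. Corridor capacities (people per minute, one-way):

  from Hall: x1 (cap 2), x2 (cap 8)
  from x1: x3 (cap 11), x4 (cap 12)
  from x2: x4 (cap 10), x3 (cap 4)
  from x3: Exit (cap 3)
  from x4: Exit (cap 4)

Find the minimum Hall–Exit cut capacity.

Augment Hall→x1→x3→Exit: bottleneck 2, flow now 2.
Augment Hall→x2→x3→Exit: bottleneck 1, flow now 3.
Augment Hall→x2→x4→Exit: bottleneck 4, flow now 7.
No augmenting path remains; maximum flow = 7.
By max-flow min-cut, the minimum cut capacity equals the max flow.
In the residual graph, reachable from Hall: {Hall, x1, x2, x3, x4}.
Min-cut edges: x3→Exit (3), x4→Exit (4); capacity 3 + 4 = 7.

7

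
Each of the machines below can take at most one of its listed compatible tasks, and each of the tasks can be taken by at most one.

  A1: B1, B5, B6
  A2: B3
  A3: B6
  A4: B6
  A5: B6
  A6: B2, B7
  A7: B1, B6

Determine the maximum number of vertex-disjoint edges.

Unit-capacity flow: source→left, listed edges, right→sink; max matching = max flow.
Augmenting path A1→B1 (+1); matched 1.
Augmenting path A2→B3 (+1); matched 2.
Augmenting path A3→B6 (+1); matched 3.
Augmenting path A6→B2 (+1); matched 4.
Augmenting path A7→B1→A1→B5 (+1); matched 5.
No augmenting path remains; maximum matching = 5.
König certificate: {A1, A2, A6, A7, B6} is a vertex cover of size 5 (every listed pair touches it), so no matching can be larger.

5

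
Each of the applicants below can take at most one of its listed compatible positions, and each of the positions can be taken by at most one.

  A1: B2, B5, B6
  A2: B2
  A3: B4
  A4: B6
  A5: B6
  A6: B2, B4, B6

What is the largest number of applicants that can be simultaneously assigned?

4

Unit-capacity flow: source→left, listed edges, right→sink; max matching = max flow.
Augmenting path A1→B2 (+1); matched 1.
Augmenting path A3→B4 (+1); matched 2.
Augmenting path A4→B6 (+1); matched 3.
Augmenting path A2→B2→A1→B5 (+1); matched 4.
No augmenting path remains; maximum matching = 4.
König certificate: {A1, B2, B4, B6} is a vertex cover of size 4 (every listed pair touches it), so no matching can be larger.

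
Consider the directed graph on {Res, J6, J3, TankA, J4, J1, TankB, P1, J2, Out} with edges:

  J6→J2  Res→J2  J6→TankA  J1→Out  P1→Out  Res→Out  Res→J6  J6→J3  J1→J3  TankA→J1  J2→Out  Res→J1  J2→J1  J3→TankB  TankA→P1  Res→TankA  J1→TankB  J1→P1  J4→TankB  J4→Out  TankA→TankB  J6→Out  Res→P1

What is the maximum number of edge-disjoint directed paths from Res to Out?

5

Assign every edge capacity 1; by Menger, the answer equals the max flow.
Path Res→Out (+1); total 1.
Path Res→J6→Out (+1); total 2.
Path Res→J1→Out (+1); total 3.
Path Res→P1→Out (+1); total 4.
Path Res→J2→Out (+1); total 5.
No residual Res→Out path; max flow = 5.
Certifying cut of size 5: {J1→Out, P1→Out, Res→J2, Res→J6, Res→Out}.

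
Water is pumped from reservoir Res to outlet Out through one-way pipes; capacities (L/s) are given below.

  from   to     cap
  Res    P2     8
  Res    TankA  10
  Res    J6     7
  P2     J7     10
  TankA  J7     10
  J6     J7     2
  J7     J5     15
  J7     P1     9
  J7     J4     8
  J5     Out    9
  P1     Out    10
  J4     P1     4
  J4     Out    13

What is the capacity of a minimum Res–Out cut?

Augment Res→P2→J7→J5→Out: bottleneck 8, flow now 8.
Augment Res→TankA→J7→J5→Out: bottleneck 1, flow now 9.
Augment Res→TankA→J7→P1→Out: bottleneck 9, flow now 18.
Augment Res→J6→J7→J4→Out: bottleneck 2, flow now 20.
No augmenting path remains; maximum flow = 20.
By max-flow min-cut, the minimum cut capacity equals the max flow.
In the residual graph, reachable from Res: {Res, J6}.
Min-cut edges: Res→P2 (8), Res→TankA (10), J6→J7 (2); capacity 8 + 10 + 2 = 20.

20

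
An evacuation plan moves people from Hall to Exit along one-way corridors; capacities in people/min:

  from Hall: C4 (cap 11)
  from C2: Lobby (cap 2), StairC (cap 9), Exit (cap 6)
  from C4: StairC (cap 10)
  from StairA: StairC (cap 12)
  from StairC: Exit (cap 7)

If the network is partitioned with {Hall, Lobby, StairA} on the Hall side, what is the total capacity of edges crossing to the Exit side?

23

Edges leaving {Hall, Lobby, StairA}: Hall→C4 (11), StairA→StairC (12).
Cut capacity = 11 + 12 = 23.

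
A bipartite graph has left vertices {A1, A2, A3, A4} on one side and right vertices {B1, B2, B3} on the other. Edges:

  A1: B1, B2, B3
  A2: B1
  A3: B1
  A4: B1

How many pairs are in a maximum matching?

2

Unit-capacity flow: source→left, listed edges, right→sink; max matching = max flow.
Augmenting path A1→B1 (+1); matched 1.
Augmenting path A2→B1→A1→B2 (+1); matched 2.
No augmenting path remains; maximum matching = 2.
König certificate: {A1, B1} is a vertex cover of size 2 (every listed pair touches it), so no matching can be larger.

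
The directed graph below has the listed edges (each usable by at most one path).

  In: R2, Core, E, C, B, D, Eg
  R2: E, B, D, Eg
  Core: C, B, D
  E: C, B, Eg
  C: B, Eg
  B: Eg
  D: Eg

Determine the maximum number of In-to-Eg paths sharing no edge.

Assign every edge capacity 1; by Menger, the answer equals the max flow.
Path In→Eg (+1); total 1.
Path In→R2→Eg (+1); total 2.
Path In→E→Eg (+1); total 3.
Path In→C→Eg (+1); total 4.
Path In→B→Eg (+1); total 5.
Path In→D→Eg (+1); total 6.
No residual In→Eg path; max flow = 6.
Certifying cut of size 6: {B→Eg, C→Eg, D→Eg, In→E, In→Eg, In→R2}.

6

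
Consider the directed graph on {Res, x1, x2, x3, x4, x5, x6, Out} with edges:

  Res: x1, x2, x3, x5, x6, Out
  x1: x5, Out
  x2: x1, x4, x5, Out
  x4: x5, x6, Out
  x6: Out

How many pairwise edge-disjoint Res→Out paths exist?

4

Assign every edge capacity 1; by Menger, the answer equals the max flow.
Path Res→Out (+1); total 1.
Path Res→x1→Out (+1); total 2.
Path Res→x2→Out (+1); total 3.
Path Res→x6→Out (+1); total 4.
No residual Res→Out path; max flow = 4.
Certifying cut of size 4: {Res→Out, Res→x1, Res→x2, Res→x6}.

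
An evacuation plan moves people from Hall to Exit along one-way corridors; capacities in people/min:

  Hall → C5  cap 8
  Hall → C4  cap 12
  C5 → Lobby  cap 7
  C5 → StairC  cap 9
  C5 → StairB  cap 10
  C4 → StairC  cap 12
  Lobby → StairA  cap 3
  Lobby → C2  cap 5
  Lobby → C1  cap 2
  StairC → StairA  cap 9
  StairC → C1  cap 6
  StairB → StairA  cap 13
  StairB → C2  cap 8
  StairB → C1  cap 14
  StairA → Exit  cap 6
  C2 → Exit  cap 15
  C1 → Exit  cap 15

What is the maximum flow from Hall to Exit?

Augment Hall→C5→Lobby→StairA→Exit: bottleneck 3, flow now 3.
Augment Hall→C5→Lobby→C2→Exit: bottleneck 4, flow now 7.
Augment Hall→C5→StairC→StairA→Exit: bottleneck 1, flow now 8.
Augment Hall→C4→StairC→StairA→Exit: bottleneck 2, flow now 10.
Augment Hall→C4→StairC→C1→Exit: bottleneck 6, flow now 16.
Augment Hall→C4→StairC→C5→StairB→C2→Exit: bottleneck 1, flow now 17. (uses reverse residual edge)
Augment Hall→C4→StairC→StairA→Lobby→C2→Exit: bottleneck 1, flow now 18. (uses reverse residual edge)
Augment Hall→C4→StairC→StairA→Lobby→C1→Exit: bottleneck 2, flow now 20. (uses reverse residual edge)
No augmenting path remains; maximum flow = 20.
In the residual graph, reachable from Hall: {Hall}.
Min-cut edges: Hall→C5 (8), Hall→C4 (12); capacity 8 + 12 = 20.
This cut is saturated, so no flow can exceed 20.

20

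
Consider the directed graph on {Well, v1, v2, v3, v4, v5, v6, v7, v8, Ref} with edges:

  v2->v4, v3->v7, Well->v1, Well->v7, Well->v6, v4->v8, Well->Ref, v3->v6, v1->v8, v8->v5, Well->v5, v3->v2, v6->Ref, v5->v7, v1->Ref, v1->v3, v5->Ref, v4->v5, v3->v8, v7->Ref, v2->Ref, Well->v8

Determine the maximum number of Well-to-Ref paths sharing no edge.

5

Assign every edge capacity 1; by Menger, the answer equals the max flow.
Path Well→Ref (+1); total 1.
Path Well→v1→Ref (+1); total 2.
Path Well→v5→Ref (+1); total 3.
Path Well→v6→Ref (+1); total 4.
Path Well→v7→Ref (+1); total 5.
No residual Well→Ref path; max flow = 5.
Certifying cut of size 5: {Well→Ref, Well→v1, Well→v6, v5→Ref, v7→Ref}.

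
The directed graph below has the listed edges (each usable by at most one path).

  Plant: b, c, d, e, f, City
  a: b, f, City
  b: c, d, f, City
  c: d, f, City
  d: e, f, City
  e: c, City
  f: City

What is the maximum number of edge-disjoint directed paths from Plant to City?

Assign every edge capacity 1; by Menger, the answer equals the max flow.
Path Plant→City (+1); total 1.
Path Plant→b→City (+1); total 2.
Path Plant→c→City (+1); total 3.
Path Plant→d→City (+1); total 4.
Path Plant→e→City (+1); total 5.
Path Plant→f→City (+1); total 6.
No residual Plant→City path; max flow = 6.
Certifying cut of size 6: {Plant→City, Plant→b, Plant→c, Plant→d, Plant→e, Plant→f}.

6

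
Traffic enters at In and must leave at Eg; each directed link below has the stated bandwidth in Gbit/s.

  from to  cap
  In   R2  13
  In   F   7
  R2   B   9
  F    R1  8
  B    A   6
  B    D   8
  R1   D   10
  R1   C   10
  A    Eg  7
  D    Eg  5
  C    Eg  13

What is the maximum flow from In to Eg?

16

Augment In→R2→B→A→Eg: bottleneck 6, flow now 6.
Augment In→R2→B→D→Eg: bottleneck 3, flow now 9.
Augment In→F→R1→D→Eg: bottleneck 2, flow now 11.
Augment In→F→R1→C→Eg: bottleneck 5, flow now 16.
No augmenting path remains; maximum flow = 16.
In the residual graph, reachable from In: {In, R2}.
Min-cut edges: In→F (7), R2→B (9); capacity 7 + 9 = 16.
This cut is saturated, so no flow can exceed 16.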